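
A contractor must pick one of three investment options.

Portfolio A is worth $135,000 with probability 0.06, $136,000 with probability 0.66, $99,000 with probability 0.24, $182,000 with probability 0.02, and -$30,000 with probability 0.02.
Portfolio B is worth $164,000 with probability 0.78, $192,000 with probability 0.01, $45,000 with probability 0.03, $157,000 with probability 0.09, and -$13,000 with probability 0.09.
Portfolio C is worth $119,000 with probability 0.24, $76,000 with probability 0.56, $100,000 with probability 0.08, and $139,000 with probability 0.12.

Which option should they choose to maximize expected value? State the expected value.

Portfolio A = 0.06 × 135000 + 0.66 × 136000 + 0.24 × 99000 + 0.02 × 182000 + 0.02 × (-30000) = 8100 + 89760 + 23760 + 3640 − 600 = 124660
Portfolio B = 0.78 × 164000 + 0.01 × 192000 + 0.03 × 45000 + 0.09 × 157000 + 0.09 × (-13000) = 127920 + 1920 + 1350 + 14130 − 1170 = 144150
Portfolio C = 0.24 × 119000 + 0.56 × 76000 + 0.08 × 100000 + 0.12 × 139000 = 28560 + 42560 + 8000 + 16680 = 95800

Portfolio B ($144,150)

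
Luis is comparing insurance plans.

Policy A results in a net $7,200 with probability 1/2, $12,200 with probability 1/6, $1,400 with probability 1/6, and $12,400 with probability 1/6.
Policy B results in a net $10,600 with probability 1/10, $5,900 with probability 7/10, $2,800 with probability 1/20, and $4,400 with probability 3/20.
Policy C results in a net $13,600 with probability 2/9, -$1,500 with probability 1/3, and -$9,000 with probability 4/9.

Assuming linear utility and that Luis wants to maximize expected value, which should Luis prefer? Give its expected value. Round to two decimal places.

Policy A ($7,933.33)

Policy A = 1/2 × 7200 + 1/6 × 12200 + 1/6 × 1400 + 1/6 × 12400 = 3600 + 2033.3333 + 233.3333 + 2066.6667 = 7933.3333
Policy B = 1/10 × 10600 + 7/10 × 5900 + 1/20 × 2800 + 3/20 × 4400 = 1060 + 4130 + 140 + 660 = 5990
Policy C = 2/9 × 13600 + 1/3 × (-1500) + 4/9 × (-9000) = 3022.2222 − 500 − 4000 = -1477.7778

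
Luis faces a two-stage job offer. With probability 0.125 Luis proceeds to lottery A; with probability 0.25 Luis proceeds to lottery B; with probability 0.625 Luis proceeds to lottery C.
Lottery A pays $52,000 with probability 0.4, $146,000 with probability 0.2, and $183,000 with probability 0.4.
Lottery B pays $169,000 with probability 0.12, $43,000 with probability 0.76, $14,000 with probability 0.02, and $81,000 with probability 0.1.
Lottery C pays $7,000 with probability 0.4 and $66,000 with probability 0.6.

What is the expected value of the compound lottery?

EV(A) = 0.4 × 52000 + 0.2 × 146000 + 0.4 × 183000 = 20800 + 29200 + 73200 = 123200
EV(B) = 0.12 × 169000 + 0.76 × 43000 + 0.02 × 14000 + 0.1 × 81000 = 20280 + 32680 + 280 + 8100 = 61340
EV(C) = 0.4 × 7000 + 0.6 × 66000 = 2800 + 39600 = 42400
Overall = 0.125 × 123200 + 0.25 × 61340 + 0.625 × 42400 = 15400 + 15335 + 26500 = 57235

$57,235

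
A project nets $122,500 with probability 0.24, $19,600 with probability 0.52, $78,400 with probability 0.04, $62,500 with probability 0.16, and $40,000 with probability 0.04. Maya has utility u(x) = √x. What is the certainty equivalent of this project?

$46,656

E[u] = 0.24·√122500 + 0.52·√19600 + 0.04·√78400 + 0.16·√62500 + 0.04·√40000 = 0.24·350 + 0.52·140 + 0.04·280 + 0.16·250 + 0.04·200 = 216
CE = (216)² = 46656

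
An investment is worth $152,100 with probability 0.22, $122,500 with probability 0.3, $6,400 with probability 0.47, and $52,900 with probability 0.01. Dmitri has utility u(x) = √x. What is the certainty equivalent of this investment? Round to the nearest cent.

E[u] = 0.22·√152100 + 0.3·√122500 + 0.47·√6400 + 0.01·√52900 = 0.22·390 + 0.3·350 + 0.47·80 + 0.01·230 = 230.7
CE = (230.7)² = 53222.49

$53,222.49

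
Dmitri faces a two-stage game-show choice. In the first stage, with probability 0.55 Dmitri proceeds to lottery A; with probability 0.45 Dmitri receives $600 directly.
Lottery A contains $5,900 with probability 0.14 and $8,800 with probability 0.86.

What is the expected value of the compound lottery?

EV(A) = 0.14 × 5900 + 0.86 × 8800 = 826 + 7568 = 8394
Branch B: 600 (certain)
Overall = 0.55 × 8394 + 0.45 × 600 = 4616.7 + 270 = 4886.7

$4,886.70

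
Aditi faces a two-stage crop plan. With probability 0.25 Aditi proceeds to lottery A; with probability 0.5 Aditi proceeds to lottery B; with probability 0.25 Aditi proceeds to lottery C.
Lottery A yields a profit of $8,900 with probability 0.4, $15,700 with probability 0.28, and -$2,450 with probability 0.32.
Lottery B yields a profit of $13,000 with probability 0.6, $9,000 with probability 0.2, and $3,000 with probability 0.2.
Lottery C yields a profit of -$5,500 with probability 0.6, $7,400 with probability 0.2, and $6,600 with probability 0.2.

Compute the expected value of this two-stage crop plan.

EV(A) = 0.4 × 8900 + 0.28 × 15700 + 0.32 × (-2450) = 3560 + 4396 − 784 = 7172
EV(B) = 0.6 × 13000 + 0.2 × 9000 + 0.2 × 3000 = 7800 + 1800 + 600 = 10200
EV(C) = 0.6 × (-5500) + 0.2 × 7400 + 0.2 × 6600 = -3300 + 1480 + 1320 = -500
Overall = 0.25 × 7172 + 0.5 × 10200 + 0.25 × (-500) = 1793 + 5100 − 125 = 6768

$6,768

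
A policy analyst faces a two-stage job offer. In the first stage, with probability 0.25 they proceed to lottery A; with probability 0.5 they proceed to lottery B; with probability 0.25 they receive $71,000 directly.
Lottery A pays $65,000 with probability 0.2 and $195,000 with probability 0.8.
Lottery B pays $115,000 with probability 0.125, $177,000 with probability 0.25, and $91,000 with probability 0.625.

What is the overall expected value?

EV(A) = 0.2 × 65000 + 0.8 × 195000 = 13000 + 156000 = 169000
EV(B) = 0.125 × 115000 + 0.25 × 177000 + 0.625 × 91000 = 14375 + 44250 + 56875 = 115500
Branch C: 71000 (certain)
Overall = 0.25 × 169000 + 0.5 × 115500 + 0.25 × 71000 = 42250 + 57750 + 17750 = 117750

$117,750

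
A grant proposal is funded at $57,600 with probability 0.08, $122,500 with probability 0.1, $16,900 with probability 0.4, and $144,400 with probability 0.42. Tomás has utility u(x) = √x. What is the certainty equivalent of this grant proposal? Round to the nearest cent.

$70,649.64

E[u] = 0.08·√57600 + 0.1·√122500 + 0.4·√16900 + 0.42·√144400 = 0.08·240 + 0.1·350 + 0.4·130 + 0.42·380 = 265.8
CE = (265.8)² = 70649.64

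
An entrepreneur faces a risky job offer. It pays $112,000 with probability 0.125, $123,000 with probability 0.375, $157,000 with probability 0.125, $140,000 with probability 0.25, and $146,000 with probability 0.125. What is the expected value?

EV = 0.125 × 112000 + 0.375 × 123000 + 0.125 × 157000 + 0.25 × 140000 + 0.125 × 146000 = 14000 + 46125 + 19625 + 35000 + 18250 = 133000

$133,000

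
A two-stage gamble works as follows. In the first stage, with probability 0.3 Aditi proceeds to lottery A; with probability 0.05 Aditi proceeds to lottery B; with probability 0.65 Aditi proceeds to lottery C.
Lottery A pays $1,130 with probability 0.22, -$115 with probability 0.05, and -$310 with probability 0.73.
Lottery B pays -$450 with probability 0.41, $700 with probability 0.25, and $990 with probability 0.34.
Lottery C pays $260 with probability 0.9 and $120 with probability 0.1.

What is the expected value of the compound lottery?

$181.22

EV(A) = 0.22 × 1130 + 0.05 × (-115) + 0.73 × (-310) = 248.6 − 5.75 − 226.3 = 16.55
EV(B) = 0.41 × (-450) + 0.25 × 700 + 0.34 × 990 = -184.5 + 175 + 336.6 = 327.1
EV(C) = 0.9 × 260 + 0.1 × 120 = 234 + 12 = 246
Overall = 0.3 × 16.55 + 0.05 × 327.1 + 0.65 × 246 = 4.965 + 16.355 + 159.9 = 181.22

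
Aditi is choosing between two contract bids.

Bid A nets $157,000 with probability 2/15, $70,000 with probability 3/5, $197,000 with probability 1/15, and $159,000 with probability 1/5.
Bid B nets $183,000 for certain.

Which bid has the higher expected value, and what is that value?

Bid A = 2/15 × 157000 + 3/5 × 70000 + 1/15 × 197000 + 1/5 × 159000 = 20933.3333 + 42000 + 13133.3333 + 31800 = 107866.6667
Bid B: 183000 (certain)

Bid B ($183,000)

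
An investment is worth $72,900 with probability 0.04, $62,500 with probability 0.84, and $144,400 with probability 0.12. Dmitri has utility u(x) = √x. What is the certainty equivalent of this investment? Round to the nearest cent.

$70,968.96

E[u] = 0.04·√72900 + 0.84·√62500 + 0.12·√144400 = 0.04·270 + 0.84·250 + 0.12·380 = 266.4
CE = (266.4)² = 70968.96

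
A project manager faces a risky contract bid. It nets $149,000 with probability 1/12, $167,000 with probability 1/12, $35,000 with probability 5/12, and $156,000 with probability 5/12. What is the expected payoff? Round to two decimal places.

$105,916.67

EV = 1/12 × 149000 + 1/12 × 167000 + 5/12 × 35000 + 5/12 × 156000 = 12416.6667 + 13916.6667 + 14583.3333 + 65000 = 105916.6667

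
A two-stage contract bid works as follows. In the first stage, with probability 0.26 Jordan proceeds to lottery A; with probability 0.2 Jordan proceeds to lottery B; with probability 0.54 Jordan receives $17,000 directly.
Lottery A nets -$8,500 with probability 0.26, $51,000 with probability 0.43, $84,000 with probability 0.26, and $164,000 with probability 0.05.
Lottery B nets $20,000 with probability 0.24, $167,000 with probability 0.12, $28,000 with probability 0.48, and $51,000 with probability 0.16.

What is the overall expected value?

EV(A) = 0.26 × (-8500) + 0.43 × 51000 + 0.26 × 84000 + 0.05 × 164000 = -2210 + 21930 + 21840 + 8200 = 49760
EV(B) = 0.24 × 20000 + 0.12 × 167000 + 0.48 × 28000 + 0.16 × 51000 = 4800 + 20040 + 13440 + 8160 = 46440
Branch C: 17000 (certain)
Overall = 0.26 × 49760 + 0.2 × 46440 + 0.54 × 17000 = 12937.6 + 9288 + 9180 = 31405.6

$31,405.60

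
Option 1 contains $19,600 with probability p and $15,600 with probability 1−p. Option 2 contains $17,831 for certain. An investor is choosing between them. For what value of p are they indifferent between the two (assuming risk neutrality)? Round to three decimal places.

p·19600 + (1−p)·15600 = 17831
4000p + 15600 = 17831
p = (17831 − 15600) / 4000

p = 0.558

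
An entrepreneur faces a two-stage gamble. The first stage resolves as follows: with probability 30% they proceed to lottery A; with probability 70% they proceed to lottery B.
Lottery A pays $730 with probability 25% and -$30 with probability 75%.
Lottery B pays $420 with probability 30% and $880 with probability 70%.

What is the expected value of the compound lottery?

EV(A) = 0.25 × 730 + 0.75 × (-30) = 182.5 − 22.5 = 160
EV(B) = 0.3 × 420 + 0.7 × 880 = 126 + 616 = 742
Overall = 0.3 × 160 + 0.7 × 742 = 48 + 519.4 = 567.4

$567.40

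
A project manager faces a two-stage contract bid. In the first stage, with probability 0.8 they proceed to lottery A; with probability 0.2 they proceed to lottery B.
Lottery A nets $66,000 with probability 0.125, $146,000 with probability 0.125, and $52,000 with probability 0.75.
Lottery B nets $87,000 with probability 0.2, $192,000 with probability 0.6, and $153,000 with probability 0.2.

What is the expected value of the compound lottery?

EV(A) = 0.125 × 66000 + 0.125 × 146000 + 0.75 × 52000 = 8250 + 18250 + 39000 = 65500
EV(B) = 0.2 × 87000 + 0.6 × 192000 + 0.2 × 153000 = 17400 + 115200 + 30600 = 163200
Overall = 0.8 × 65500 + 0.2 × 163200 = 52400 + 32640 = 85040

$85,040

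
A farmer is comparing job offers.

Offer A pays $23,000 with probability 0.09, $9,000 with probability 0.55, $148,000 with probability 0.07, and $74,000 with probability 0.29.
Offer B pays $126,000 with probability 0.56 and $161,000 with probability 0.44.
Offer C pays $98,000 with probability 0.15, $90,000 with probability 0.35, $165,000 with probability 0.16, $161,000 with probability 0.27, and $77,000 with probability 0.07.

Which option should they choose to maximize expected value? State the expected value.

Offer A = 0.09 × 23000 + 0.55 × 9000 + 0.07 × 148000 + 0.29 × 74000 = 2070 + 4950 + 10360 + 21460 = 38840
Offer B = 0.56 × 126000 + 0.44 × 161000 = 70560 + 70840 = 141400
Offer C = 0.15 × 98000 + 0.35 × 90000 + 0.16 × 165000 + 0.27 × 161000 + 0.07 × 77000 = 14700 + 31500 + 26400 + 43470 + 5390 = 121460

Offer B ($141,400)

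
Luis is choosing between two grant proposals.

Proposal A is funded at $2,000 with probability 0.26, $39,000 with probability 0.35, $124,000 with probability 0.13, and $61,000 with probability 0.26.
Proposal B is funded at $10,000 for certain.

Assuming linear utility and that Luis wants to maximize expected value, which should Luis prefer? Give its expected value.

Proposal A ($46,150)

Proposal A = 0.26 × 2000 + 0.35 × 39000 + 0.13 × 124000 + 0.26 × 61000 = 520 + 13650 + 16120 + 15860 = 46150
Proposal B: 10000 (certain)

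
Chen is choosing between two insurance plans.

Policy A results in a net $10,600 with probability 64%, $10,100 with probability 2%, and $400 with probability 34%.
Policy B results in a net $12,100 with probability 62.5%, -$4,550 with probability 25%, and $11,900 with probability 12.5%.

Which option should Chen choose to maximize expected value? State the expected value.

Policy B ($7,912.50)

Policy A = 0.64 × 10600 + 0.02 × 10100 + 0.34 × 400 = 6784 + 202 + 136 = 7122
Policy B = 0.625 × 12100 + 0.25 × (-4550) + 0.125 × 11900 = 7562.5 − 1137.5 + 1487.5 = 7912.5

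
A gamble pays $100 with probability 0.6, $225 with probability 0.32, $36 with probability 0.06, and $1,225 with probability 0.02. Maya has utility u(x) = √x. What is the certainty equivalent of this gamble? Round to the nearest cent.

E[u] = 0.6·√100 + 0.32·√225 + 0.06·√36 + 0.02·√1225 = 0.6·10 + 0.32·15 + 0.06·6 + 0.02·35 = 11.86
CE = (11.86)² = 140.6596

$140.66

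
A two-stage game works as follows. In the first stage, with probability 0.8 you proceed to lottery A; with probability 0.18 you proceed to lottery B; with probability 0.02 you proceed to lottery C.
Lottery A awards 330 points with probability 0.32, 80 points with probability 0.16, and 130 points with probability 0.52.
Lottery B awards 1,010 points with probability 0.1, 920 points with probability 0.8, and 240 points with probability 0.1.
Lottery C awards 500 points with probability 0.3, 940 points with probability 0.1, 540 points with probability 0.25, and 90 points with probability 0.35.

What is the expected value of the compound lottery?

311.99 points

EV(A) = 0.32 × 330 + 0.16 × 80 + 0.52 × 130 = 105.6 + 12.8 + 67.6 = 186
EV(B) = 0.1 × 1010 + 0.8 × 920 + 0.1 × 240 = 101 + 736 + 24 = 861
EV(C) = 0.3 × 500 + 0.1 × 940 + 0.25 × 540 + 0.35 × 90 = 150 + 94 + 135 + 31.5 = 410.5
Overall = 0.8 × 186 + 0.18 × 861 + 0.02 × 410.5 = 148.8 + 154.98 + 8.21 = 311.99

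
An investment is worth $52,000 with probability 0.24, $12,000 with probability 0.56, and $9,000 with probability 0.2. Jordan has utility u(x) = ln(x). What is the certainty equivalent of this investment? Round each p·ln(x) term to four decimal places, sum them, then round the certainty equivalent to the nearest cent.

E[u] = 0.24·ln(52000) + 0.56·ln(12000) + 0.2·ln(9000) = 2.6062 + 5.2599 + 1.8210 = 9.6871
CE = e^9.6871 ≈ 16108.46

$16,108.46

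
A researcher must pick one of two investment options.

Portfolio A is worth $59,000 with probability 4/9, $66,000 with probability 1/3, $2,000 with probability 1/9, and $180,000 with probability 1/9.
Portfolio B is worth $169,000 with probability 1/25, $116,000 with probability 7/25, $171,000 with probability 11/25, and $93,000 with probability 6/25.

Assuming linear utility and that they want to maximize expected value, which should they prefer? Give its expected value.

Portfolio B ($136,800)

Portfolio A = 4/9 × 59000 + 1/3 × 66000 + 1/9 × 2000 + 1/9 × 180000 = 26222.2222 + 22000 + 222.2222 + 20000 = 68444.4444
Portfolio B = 1/25 × 169000 + 7/25 × 116000 + 11/25 × 171000 + 6/25 × 93000 = 6760 + 32480 + 75240 + 22320 = 136800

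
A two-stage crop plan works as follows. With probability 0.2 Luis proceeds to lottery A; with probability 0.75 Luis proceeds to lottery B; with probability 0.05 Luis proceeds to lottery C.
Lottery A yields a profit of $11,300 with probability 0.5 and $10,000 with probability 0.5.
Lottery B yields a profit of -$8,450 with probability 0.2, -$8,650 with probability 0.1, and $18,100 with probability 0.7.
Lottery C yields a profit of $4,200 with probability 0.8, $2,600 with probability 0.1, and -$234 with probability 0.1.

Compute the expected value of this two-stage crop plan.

EV(A) = 0.5 × 11300 + 0.5 × 10000 = 5650 + 5000 = 10650
EV(B) = 0.2 × (-8450) + 0.1 × (-8650) + 0.7 × 18100 = -1690 − 865 + 12670 = 10115
EV(C) = 0.8 × 4200 + 0.1 × 2600 + 0.1 × (-234) = 3360 + 260 − 23.4 = 3596.6
Overall = 0.2 × 10650 + 0.75 × 10115 + 0.05 × 3596.6 = 2130 + 7586.25 + 179.83 = 9896.08

$9,896.08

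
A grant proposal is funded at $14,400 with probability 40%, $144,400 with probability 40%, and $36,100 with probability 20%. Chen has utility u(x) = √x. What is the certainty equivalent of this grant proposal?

$56,644

E[u] = 0.4·√14400 + 0.4·√144400 + 0.2·√36100 = 0.4·120 + 0.4·380 + 0.2·190 = 238
CE = (238)² = 56644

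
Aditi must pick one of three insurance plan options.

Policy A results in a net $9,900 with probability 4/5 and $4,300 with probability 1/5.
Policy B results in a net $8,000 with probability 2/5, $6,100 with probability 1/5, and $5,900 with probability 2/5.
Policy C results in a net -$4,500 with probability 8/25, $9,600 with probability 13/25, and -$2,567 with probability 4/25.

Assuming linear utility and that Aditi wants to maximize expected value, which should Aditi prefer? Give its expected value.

Policy A = 4/5 × 9900 + 1/5 × 4300 = 7920 + 860 = 8780
Policy B = 2/5 × 8000 + 1/5 × 6100 + 2/5 × 5900 = 3200 + 1220 + 2360 = 6780
Policy C = 8/25 × (-4500) + 13/25 × 9600 + 4/25 × (-2567) = -1440 + 4992 − 410.72 = 3141.28

Policy A ($8,780)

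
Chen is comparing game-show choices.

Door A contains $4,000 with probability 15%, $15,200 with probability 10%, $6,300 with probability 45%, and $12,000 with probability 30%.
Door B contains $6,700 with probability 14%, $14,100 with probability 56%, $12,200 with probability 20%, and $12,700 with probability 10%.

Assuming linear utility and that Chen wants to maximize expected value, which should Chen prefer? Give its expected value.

Door B ($12,544)

Door A = 0.15 × 4000 + 0.1 × 15200 + 0.45 × 6300 + 0.3 × 12000 = 600 + 1520 + 2835 + 3600 = 8555
Door B = 0.14 × 6700 + 0.56 × 14100 + 0.2 × 12200 + 0.1 × 12700 = 938 + 7896 + 2440 + 1270 = 12544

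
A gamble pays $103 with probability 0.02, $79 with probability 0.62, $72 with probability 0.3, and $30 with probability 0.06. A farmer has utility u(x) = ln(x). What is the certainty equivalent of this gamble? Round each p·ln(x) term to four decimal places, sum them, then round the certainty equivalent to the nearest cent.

E[u] = 0.02·ln(103) + 0.62·ln(79) + 0.3·ln(72) + 0.06·ln(30) = 0.0927 + 2.7091 + 1.2830 + 0.2041 = 4.2889
CE = e^4.2889 ≈ 72.89

$72.89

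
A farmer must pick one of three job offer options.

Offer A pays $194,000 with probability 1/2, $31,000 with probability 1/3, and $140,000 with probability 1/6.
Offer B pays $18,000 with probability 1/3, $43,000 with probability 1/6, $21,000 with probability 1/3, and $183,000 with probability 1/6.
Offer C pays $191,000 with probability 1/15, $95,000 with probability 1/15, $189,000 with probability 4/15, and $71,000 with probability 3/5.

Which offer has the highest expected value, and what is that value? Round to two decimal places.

Offer A ($130,666.67)

Offer A = 1/2 × 194000 + 1/3 × 31000 + 1/6 × 140000 = 97000 + 10333.3333 + 23333.3333 = 130666.6667
Offer B = 1/3 × 18000 + 1/6 × 43000 + 1/3 × 21000 + 1/6 × 183000 = 6000 + 7166.6667 + 7000 + 30500 = 50666.6667
Offer C = 1/15 × 191000 + 1/15 × 95000 + 4/15 × 189000 + 3/5 × 71000 = 12733.3333 + 6333.3333 + 50400 + 42600 = 112066.6667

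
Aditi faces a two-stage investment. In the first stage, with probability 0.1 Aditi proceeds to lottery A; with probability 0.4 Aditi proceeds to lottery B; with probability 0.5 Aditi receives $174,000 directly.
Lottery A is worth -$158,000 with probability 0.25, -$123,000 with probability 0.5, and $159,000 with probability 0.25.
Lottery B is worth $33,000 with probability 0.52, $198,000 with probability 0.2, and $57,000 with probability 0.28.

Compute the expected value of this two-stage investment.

EV(A) = 0.25 × (-158000) + 0.5 × (-123000) + 0.25 × 159000 = -39500 − 61500 + 39750 = -61250
EV(B) = 0.52 × 33000 + 0.2 × 198000 + 0.28 × 57000 = 17160 + 39600 + 15960 = 72720
Branch C: 174000 (certain)
Overall = 0.1 × (-61250) + 0.4 × 72720 + 0.5 × 174000 = -6125 + 29088 + 87000 = 109963

$109,963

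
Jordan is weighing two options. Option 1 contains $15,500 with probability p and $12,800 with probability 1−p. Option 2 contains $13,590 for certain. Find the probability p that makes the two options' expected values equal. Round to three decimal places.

p = 0.293

p·15500 + (1−p)·12800 = 13590
2700p + 12800 = 13590
p = (13590 − 12800) / 2700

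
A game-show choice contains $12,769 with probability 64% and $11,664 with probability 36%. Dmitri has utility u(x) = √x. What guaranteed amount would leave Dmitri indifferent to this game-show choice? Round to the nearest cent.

E[u] = 0.64·√12769 + 0.36·√11664 = 0.64·113 + 0.36·108 = 111.2
CE = (111.2)² = 12365.44

$12,365.44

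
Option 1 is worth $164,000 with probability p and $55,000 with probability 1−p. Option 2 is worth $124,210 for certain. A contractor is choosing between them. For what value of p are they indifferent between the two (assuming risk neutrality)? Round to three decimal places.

p·164000 + (1−p)·55000 = 124210
109000p + 55000 = 124210
p = (124210 − 55000) / 109000

p = 0.635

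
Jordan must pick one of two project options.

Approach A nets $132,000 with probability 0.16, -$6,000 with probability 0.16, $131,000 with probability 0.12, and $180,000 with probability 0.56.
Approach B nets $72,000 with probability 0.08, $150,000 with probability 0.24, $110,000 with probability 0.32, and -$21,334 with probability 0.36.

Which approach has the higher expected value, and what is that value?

Approach A = 0.16 × 132000 + 0.16 × (-6000) + 0.12 × 131000 + 0.56 × 180000 = 21120 − 960 + 15720 + 100800 = 136680
Approach B = 0.08 × 72000 + 0.24 × 150000 + 0.32 × 110000 + 0.36 × (-21334) = 5760 + 36000 + 35200 − 7680.24 = 69279.76

Approach A ($136,680)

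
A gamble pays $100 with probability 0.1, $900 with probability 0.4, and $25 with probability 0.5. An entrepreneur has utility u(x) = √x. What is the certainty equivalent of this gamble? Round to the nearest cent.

E[u] = 0.1·√100 + 0.4·√900 + 0.5·√25 = 0.1·10 + 0.4·30 + 0.5·5 = 15.5
CE = (15.5)² = 240.25

$240.25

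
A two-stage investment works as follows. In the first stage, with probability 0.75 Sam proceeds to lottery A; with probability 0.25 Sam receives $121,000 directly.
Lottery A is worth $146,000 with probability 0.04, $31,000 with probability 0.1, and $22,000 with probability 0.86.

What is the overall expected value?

EV(A) = 0.04 × 146000 + 0.1 × 31000 + 0.86 × 22000 = 5840 + 3100 + 18920 = 27860
Branch B: 121000 (certain)
Overall = 0.75 × 27860 + 0.25 × 121000 = 20895 + 30250 = 51145

$51,145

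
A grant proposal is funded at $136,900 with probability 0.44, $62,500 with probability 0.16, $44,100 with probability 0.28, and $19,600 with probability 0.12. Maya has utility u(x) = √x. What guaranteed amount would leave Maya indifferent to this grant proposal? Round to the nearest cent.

E[u] = 0.44·√136900 + 0.16·√62500 + 0.28·√44100 + 0.12·√19600 = 0.44·370 + 0.16·250 + 0.28·210 + 0.12·140 = 278.4
CE = (278.4)² = 77506.56

$77,506.56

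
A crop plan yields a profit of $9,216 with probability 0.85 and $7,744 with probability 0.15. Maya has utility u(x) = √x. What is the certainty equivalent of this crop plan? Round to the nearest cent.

$8,987.04

E[u] = 0.85·√9216 + 0.15·√7744 = 0.85·96 + 0.15·88 = 94.8
CE = (94.8)² = 8987.04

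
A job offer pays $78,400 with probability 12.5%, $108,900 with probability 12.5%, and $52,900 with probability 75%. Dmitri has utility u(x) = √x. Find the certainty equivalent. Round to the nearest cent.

E[u] = 0.125·√78400 + 0.125·√108900 + 0.75·√52900 = 0.125·280 + 0.125·330 + 0.75·230 = 248.75
CE = (248.75)² = 61876.5625

$61,876.56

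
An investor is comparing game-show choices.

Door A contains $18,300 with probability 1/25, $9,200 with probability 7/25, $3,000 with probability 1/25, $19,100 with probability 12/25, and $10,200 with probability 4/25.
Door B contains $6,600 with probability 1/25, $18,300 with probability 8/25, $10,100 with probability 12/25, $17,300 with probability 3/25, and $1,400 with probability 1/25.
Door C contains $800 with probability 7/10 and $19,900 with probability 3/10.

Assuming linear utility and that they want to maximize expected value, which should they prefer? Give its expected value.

Door A ($14,228)

Door A = 1/25 × 18300 + 7/25 × 9200 + 1/25 × 3000 + 12/25 × 19100 + 4/25 × 10200 = 732 + 2576 + 120 + 9168 + 1632 = 14228
Door B = 1/25 × 6600 + 8/25 × 18300 + 12/25 × 10100 + 3/25 × 17300 + 1/25 × 1400 = 264 + 5856 + 4848 + 2076 + 56 = 13100
Door C = 7/10 × 800 + 3/10 × 19900 = 560 + 5970 = 6530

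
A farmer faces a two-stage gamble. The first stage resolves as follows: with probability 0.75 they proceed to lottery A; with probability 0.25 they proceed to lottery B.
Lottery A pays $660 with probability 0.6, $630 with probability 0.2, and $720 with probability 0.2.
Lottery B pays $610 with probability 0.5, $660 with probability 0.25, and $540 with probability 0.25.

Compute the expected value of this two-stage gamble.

EV(A) = 0.6 × 660 + 0.2 × 630 + 0.2 × 720 = 396 + 126 + 144 = 666
EV(B) = 0.5 × 610 + 0.25 × 660 + 0.25 × 540 = 305 + 165 + 135 = 605
Overall = 0.75 × 666 + 0.25 × 605 = 499.5 + 151.25 = 650.75

$650.75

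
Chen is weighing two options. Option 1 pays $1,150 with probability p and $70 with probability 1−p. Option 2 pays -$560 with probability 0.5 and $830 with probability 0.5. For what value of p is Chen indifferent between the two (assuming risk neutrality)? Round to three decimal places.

EV(Option 2) = 0.5 × (-560) + 0.5 × 830 = -280 + 415 = 135
p·1150 + (1−p)·70 = 135
1080p + 70 = 135
p = (135 − 70) / 1080

p = 0.060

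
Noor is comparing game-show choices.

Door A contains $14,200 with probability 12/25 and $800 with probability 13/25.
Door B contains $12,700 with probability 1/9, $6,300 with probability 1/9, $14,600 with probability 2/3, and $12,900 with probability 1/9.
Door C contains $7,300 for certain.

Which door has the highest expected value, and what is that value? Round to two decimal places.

Door B ($13,277.78)

Door A = 12/25 × 14200 + 13/25 × 800 = 6816 + 416 = 7232
Door B = 1/9 × 12700 + 1/9 × 6300 + 2/3 × 14600 + 1/9 × 12900 = 1411.1111 + 700 + 9733.3333 + 1433.3333 = 13277.7778
Door C: 7300 (certain)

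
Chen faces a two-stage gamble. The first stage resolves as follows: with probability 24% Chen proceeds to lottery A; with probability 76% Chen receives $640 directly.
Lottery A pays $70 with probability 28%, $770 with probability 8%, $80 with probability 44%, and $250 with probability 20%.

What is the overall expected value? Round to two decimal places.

$526.34

EV(A) = 0.28 × 70 + 0.08 × 770 + 0.44 × 80 + 0.2 × 250 = 19.6 + 61.6 + 35.2 + 50 = 166.4
Branch B: 640 (certain)
Overall = 0.24 × 166.4 + 0.76 × 640 = 39.936 + 486.4 = 526.336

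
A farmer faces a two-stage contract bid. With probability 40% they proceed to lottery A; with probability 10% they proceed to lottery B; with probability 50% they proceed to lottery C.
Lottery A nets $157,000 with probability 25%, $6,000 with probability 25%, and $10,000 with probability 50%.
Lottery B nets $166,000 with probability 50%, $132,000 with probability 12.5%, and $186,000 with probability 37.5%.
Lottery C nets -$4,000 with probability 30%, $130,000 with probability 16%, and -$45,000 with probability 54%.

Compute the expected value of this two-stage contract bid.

$32,875

EV(A) = 0.25 × 157000 + 0.25 × 6000 + 0.5 × 10000 = 39250 + 1500 + 5000 = 45750
EV(B) = 0.5 × 166000 + 0.125 × 132000 + 0.375 × 186000 = 83000 + 16500 + 69750 = 169250
EV(C) = 0.3 × (-4000) + 0.16 × 130000 + 0.54 × (-45000) = -1200 + 20800 − 24300 = -4700
Overall = 0.4 × 45750 + 0.1 × 169250 + 0.5 × (-4700) = 18300 + 16925 − 2350 = 32875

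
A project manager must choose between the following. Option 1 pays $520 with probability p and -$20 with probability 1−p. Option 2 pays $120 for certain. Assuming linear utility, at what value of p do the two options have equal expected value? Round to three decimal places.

p = 0.259

p·520 + (1−p)·(-20) = 120
540p − 20 = 120
p = (120 + 20) / 540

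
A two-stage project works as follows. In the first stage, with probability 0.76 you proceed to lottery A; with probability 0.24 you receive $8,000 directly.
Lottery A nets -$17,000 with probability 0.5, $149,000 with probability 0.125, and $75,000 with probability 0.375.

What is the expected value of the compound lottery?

EV(A) = 0.5 × (-17000) + 0.125 × 149000 + 0.375 × 75000 = -8500 + 18625 + 28125 = 38250
Branch B: 8000 (certain)
Overall = 0.76 × 38250 + 0.24 × 8000 = 29070 + 1920 = 30990

$30,990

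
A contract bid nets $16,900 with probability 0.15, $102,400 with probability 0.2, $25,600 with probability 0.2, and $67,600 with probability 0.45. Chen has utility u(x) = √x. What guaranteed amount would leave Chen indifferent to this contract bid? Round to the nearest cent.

E[u] = 0.15·√16900 + 0.2·√102400 + 0.2·√25600 + 0.45·√67600 = 0.15·130 + 0.2·320 + 0.2·160 + 0.45·260 = 232.5
CE = (232.5)² = 54056.25

$54,056.25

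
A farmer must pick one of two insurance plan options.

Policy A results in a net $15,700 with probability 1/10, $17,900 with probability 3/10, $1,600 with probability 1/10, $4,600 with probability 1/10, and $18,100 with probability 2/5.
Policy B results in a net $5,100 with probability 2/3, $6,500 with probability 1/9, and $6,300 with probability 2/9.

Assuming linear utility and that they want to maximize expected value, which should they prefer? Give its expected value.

Policy A = 1/10 × 15700 + 3/10 × 17900 + 1/10 × 1600 + 1/10 × 4600 + 2/5 × 18100 = 1570 + 5370 + 160 + 460 + 7240 = 14800
Policy B = 2/3 × 5100 + 1/9 × 6500 + 2/9 × 6300 = 3400 + 722.2222 + 1400 = 5522.2222

Policy A ($14,800)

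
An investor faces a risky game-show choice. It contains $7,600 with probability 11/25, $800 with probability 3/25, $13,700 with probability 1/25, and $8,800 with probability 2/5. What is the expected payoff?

EV = 11/25 × 7600 + 3/25 × 800 + 1/25 × 13700 + 2/5 × 8800 = 3344 + 96 + 548 + 3520 = 7508

$7,508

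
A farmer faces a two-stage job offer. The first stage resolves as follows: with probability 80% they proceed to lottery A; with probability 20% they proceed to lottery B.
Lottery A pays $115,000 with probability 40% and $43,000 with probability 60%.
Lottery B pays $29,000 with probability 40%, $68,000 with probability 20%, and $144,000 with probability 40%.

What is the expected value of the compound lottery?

$74,000

EV(A) = 0.4 × 115000 + 0.6 × 43000 = 46000 + 25800 = 71800
EV(B) = 0.4 × 29000 + 0.2 × 68000 + 0.4 × 144000 = 11600 + 13600 + 57600 = 82800
Overall = 0.8 × 71800 + 0.2 × 82800 = 57440 + 16560 = 74000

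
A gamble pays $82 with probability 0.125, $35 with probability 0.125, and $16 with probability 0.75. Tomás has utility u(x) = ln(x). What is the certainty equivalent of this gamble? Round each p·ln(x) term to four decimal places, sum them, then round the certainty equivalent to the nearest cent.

E[u] = 0.125·ln(82) + 0.125·ln(35) + 0.75·ln(16) = 0.5508 + 0.4444 + 2.0794 = 3.0746
CE = e^3.0746 ≈ 21.64

$21.64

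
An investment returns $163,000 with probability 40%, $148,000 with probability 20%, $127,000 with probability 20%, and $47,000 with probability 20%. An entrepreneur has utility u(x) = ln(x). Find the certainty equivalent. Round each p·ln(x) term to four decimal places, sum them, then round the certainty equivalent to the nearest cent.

$118,610.47

E[u] = 0.4·ln(163000) + 0.2·ln(148000) + 0.2·ln(127000) + 0.2·ln(47000) = 4.8006 + 2.3810 + 2.3504 + 2.1516 = 11.6836
CE = e^11.6836 ≈ 118610.47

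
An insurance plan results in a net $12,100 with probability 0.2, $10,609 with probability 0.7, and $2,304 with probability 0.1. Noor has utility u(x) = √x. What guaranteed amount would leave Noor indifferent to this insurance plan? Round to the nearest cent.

$9,781.21

E[u] = 0.2·√12100 + 0.7·√10609 + 0.1·√2304 = 0.2·110 + 0.7·103 + 0.1·48 = 98.9
CE = (98.9)² = 9781.21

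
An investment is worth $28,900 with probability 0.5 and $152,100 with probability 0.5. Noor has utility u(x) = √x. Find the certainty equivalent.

$78,400

E[u] = 0.5·√28900 + 0.5·√152100 = 0.5·170 + 0.5·390 = 280
CE = (280)² = 78400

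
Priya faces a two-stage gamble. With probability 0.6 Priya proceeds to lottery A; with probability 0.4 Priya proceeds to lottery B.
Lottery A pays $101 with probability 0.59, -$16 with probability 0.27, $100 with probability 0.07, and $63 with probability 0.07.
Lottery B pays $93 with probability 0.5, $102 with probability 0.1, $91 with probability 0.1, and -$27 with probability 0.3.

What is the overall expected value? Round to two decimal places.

EV(A) = 0.59 × 101 + 0.27 × (-16) + 0.07 × 100 + 0.07 × 63 = 59.59 − 4.32 + 7 + 4.41 = 66.68
EV(B) = 0.5 × 93 + 0.1 × 102 + 0.1 × 91 + 0.3 × (-27) = 46.5 + 10.2 + 9.1 − 8.1 = 57.7
Overall = 0.6 × 66.68 + 0.4 × 57.7 = 40.008 + 23.08 = 63.088

$63.09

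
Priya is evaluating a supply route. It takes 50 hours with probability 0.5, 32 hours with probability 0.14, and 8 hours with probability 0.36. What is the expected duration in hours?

EV = 0.5 × 50 + 0.14 × 32 + 0.36 × 8 = 25 + 4.48 + 2.88 = 32.36

32.36 hours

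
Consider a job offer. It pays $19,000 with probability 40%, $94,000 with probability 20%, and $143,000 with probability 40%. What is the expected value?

EV = 0.4 × 19000 + 0.2 × 94000 + 0.4 × 143000 = 7600 + 18800 + 57200 = 83600

$83,600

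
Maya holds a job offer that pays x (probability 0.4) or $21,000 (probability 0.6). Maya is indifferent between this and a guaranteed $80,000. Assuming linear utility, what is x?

x = $168,500

0.4·x + 0.6·21000 = 80000
0.4·x = 80000 − 12600 = 67400
x = 67400 / 0.4 = 168500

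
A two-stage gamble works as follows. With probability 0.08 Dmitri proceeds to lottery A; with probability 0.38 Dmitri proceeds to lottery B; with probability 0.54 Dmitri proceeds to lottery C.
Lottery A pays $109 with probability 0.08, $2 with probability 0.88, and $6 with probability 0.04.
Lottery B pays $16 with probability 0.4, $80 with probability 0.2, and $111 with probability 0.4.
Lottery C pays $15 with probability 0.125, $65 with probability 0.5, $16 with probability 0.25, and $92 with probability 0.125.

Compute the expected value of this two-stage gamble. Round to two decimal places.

$53.17

EV(A) = 0.08 × 109 + 0.88 × 2 + 0.04 × 6 = 8.72 + 1.76 + 0.24 = 10.72
EV(B) = 0.4 × 16 + 0.2 × 80 + 0.4 × 111 = 6.4 + 16 + 44.4 = 66.8
EV(C) = 0.125 × 15 + 0.5 × 65 + 0.25 × 16 + 0.125 × 92 = 1.875 + 32.5 + 4 + 11.5 = 49.875
Overall = 0.08 × 10.72 + 0.38 × 66.8 + 0.54 × 49.875 = 0.8576 + 25.384 + 26.9325 = 53.1741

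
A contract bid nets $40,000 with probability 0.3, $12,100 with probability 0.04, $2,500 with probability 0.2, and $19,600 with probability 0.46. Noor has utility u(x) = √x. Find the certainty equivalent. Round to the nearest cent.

$19,265.44

E[u] = 0.3·√40000 + 0.04·√12100 + 0.2·√2500 + 0.46·√19600 = 0.3·200 + 0.04·110 + 0.2·50 + 0.46·140 = 138.8
CE = (138.8)² = 19265.44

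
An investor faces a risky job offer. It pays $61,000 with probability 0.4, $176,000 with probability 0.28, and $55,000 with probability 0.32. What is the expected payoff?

$91,280

EV = 0.4 × 61000 + 0.28 × 176000 + 0.32 × 55000 = 24400 + 49280 + 17600 = 91280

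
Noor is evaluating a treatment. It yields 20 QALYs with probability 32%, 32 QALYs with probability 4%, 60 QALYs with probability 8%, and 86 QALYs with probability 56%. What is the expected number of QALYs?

60.64 QALYs

EV = 0.32 × 20 + 0.04 × 32 + 0.08 × 60 + 0.56 × 86 = 6.4 + 1.28 + 4.8 + 48.16 = 60.64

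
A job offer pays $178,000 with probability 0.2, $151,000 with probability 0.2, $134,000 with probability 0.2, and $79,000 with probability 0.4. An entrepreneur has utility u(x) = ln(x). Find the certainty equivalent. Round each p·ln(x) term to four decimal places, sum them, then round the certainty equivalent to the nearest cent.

$117,583.03

E[u] = 0.2·ln(178000) + 0.2·ln(151000) + 0.2·ln(134000) + 0.4·ln(79000) = 2.4179 + 2.3850 + 2.3611 + 4.5109 = 11.6749
CE = e^11.6749 ≈ 117583.03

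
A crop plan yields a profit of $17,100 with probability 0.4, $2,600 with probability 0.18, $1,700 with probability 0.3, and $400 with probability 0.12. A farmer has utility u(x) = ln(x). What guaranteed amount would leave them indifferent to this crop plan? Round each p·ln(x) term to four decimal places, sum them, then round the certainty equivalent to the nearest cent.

E[u] = 0.4·ln(17100) + 0.18·ln(2600) + 0.3·ln(1700) + 0.12·ln(400) = 3.8987 + 1.4154 + 2.2315 + 0.7190 = 8.2646
CE = e^8.2646 ≈ 3883.92

$3,883.92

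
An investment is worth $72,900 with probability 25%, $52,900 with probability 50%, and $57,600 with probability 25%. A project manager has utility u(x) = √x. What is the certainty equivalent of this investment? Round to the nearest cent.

E[u] = 0.25·√72900 + 0.5·√52900 + 0.25·√57600 = 0.25·270 + 0.5·230 + 0.25·240 = 242.5
CE = (242.5)² = 58806.25

$58,806.25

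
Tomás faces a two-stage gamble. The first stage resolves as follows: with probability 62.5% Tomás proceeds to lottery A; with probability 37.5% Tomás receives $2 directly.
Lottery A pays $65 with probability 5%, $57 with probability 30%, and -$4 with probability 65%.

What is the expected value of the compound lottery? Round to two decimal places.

EV(A) = 0.05 × 65 + 0.3 × 57 + 0.65 × (-4) = 3.25 + 17.1 − 2.6 = 17.75
Branch B: 2 (certain)
Overall = 0.625 × 17.75 + 0.375 × 2 = 11.09375 + 0.75 = 11.84375

$11.84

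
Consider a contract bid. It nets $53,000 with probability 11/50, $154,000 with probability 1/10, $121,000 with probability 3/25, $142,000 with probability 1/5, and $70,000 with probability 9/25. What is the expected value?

EV = 11/50 × 53000 + 1/10 × 154000 + 3/25 × 121000 + 1/5 × 142000 + 9/25 × 70000 = 11660 + 15400 + 14520 + 28400 + 25200 = 95180

$95,180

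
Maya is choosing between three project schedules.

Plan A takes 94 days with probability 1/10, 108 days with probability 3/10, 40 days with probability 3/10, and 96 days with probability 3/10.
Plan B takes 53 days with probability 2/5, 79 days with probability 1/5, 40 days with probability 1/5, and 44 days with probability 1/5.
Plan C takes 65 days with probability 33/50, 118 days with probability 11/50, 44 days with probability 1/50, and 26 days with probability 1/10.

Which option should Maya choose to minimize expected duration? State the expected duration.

Plan A = 1/10 × 94 + 3/10 × 108 + 3/10 × 40 + 3/10 × 96 = 9.4 + 32.4 + 12 + 28.8 = 82.6
Plan B = 2/5 × 53 + 1/5 × 79 + 1/5 × 40 + 1/5 × 44 = 21.2 + 15.8 + 8 + 8.8 = 53.8
Plan C = 33/50 × 65 + 11/50 × 118 + 1/50 × 44 + 1/10 × 26 = 42.9 + 25.96 + 0.88 + 2.6 = 72.34

Plan B (53.8 days)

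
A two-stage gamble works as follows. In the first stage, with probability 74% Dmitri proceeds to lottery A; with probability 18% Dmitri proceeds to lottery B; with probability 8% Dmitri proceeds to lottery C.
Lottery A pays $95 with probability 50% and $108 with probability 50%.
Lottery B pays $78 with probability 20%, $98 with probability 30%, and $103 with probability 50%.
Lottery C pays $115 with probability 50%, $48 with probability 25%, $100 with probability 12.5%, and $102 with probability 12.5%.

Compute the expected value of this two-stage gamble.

EV(A) = 0.5 × 95 + 0.5 × 108 = 47.5 + 54 = 101.5
EV(B) = 0.2 × 78 + 0.3 × 98 + 0.5 × 103 = 15.6 + 29.4 + 51.5 = 96.5
EV(C) = 0.5 × 115 + 0.25 × 48 + 0.125 × 100 + 0.125 × 102 = 57.5 + 12 + 12.5 + 12.75 = 94.75
Overall = 0.74 × 101.5 + 0.18 × 96.5 + 0.08 × 94.75 = 75.11 + 17.37 + 7.58 = 100.06

$100.06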